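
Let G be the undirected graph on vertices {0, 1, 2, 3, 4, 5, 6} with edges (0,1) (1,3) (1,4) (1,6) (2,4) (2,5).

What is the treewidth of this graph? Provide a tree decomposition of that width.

Treewidth 1.
Bags: B1 = {1, 4}  B2 = {1, 6}  B3 = {1, 3}  B4 = {0, 1}  B5 = {2, 4}  B6 = {2, 5}
Tree: B1–B2, B2–B3, B2–B4, B1–B5, B5–B6

Every bag has size at most 2, so the width is 2 − 1 = 1 and tw(G) ≤ 1. Any graph with an edge has treewidth ≥ 1, and G has the edge 4–1. The upper and lower bounds meet at 1, so that is the treewidth.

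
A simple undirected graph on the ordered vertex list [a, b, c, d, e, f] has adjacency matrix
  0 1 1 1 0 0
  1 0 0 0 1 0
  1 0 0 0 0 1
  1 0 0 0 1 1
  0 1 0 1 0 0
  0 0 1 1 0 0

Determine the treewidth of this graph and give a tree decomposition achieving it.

Every bag has size at most 3, so the width is 3 − 1 = 2 and tw(G) ≤ 2. Since f–c–a–d–f is a cycle in G, G is not acyclic. Forests are exactly the graphs of treewidth ≤ 1, so tw(G) ≥ 2. Hence tw(G) = 2 exactly.

Treewidth 2.
Bags: B1 = {c, d, f}  B2 = {a, c, d}  B3 = {a, d, e}  B4 = {a, b, e}
Tree: B1–B2, B2–B3, B3–B4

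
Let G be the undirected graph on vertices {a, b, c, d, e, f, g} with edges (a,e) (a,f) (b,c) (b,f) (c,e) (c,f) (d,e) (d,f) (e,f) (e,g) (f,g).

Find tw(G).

2

A width-2 tree decomposition is:
Bags: B1 = {d, e, f}  B2 = {c, e, f}  B3 = {e, f, g}  B4 = {a, e, f}  B5 = {b, c, f}
Tree: B1–B2, B1–B3, B2–B4, B2–B5
Every bag has size at most 3, so the width is 3 − 1 = 2 and tw(G) ≤ 2. On the other hand G contains the 3-clique {d, e, f}. A clique must lie in a single bag of any decomposition, so no decomposition can have width below 2. Therefore the treewidth is 2.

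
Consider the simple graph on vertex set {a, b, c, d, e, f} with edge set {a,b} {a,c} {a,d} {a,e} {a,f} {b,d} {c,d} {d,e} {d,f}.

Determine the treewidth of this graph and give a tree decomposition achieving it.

The largest bag has 3 vertices, giving width 2; this decomposition certifies tw(G) ≤ 2. For the lower bound, the 3 vertices {a, d, e} are pairwise adjacent, and any tree decomposition puts a clique entirely inside one bag — forcing width ≥ 2. Combining the bounds, tw(G) = 2.

Treewidth 2.
One such decomposition:
Bags: B1 = {a, d, f}  B2 = {a, b, d}  B3 = {a, d, e}  B4 = {a, c, d}
Tree: B1–B2, B1–B3, B3–B4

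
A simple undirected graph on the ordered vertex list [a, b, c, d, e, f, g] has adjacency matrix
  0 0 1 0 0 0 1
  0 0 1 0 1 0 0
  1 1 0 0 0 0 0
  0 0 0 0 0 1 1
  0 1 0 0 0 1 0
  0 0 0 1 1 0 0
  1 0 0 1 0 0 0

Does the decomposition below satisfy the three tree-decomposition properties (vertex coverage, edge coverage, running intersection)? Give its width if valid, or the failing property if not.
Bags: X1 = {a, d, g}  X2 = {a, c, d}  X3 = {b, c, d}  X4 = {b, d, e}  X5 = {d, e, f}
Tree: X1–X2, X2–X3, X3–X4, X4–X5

Yes; width 2.

Checking the three conditions: (i) the bags cover all of {a, b, c, d, e, f, g}; (ii) for each edge, some bag contains both endpoints; (iii) the bags containing any fixed vertex form a subtree. All hold, so the decomposition is valid with width 3 − 1 = 2.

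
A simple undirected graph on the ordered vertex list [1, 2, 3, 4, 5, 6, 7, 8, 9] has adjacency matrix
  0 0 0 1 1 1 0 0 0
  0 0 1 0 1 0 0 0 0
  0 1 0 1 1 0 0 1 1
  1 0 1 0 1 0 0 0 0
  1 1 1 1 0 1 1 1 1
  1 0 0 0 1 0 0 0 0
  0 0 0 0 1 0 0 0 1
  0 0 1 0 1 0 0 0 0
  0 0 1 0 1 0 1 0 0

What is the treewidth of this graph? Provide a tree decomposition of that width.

Treewidth 2.
One such decomposition:
Bags: B1 = {3, 4, 5}  B2 = {3, 5, 9}  B3 = {5, 7, 9}  B4 = {3, 5, 8}  B5 = {1, 4, 5}  B6 = {2, 3, 5}  B7 = {1, 5, 6}
Tree: B1–B2, B2–B3, B2–B4, B1–B5, B4–B6, B5–B7

Each bag holds 3 vertices, so the decomposition has width 2, which upper-bounds the treewidth. On the other hand G contains the 3-clique {1, 4, 5}. A clique must lie in a single bag of any decomposition, so no decomposition can have width below 2. Combining the bounds, tw(G) = 2.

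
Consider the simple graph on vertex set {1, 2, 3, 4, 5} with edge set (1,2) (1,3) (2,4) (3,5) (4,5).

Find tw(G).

2

A width-2 tree decomposition is:
Bags: B1 = {1, 2, 3}  B2 = {2, 3, 5}  B3 = {2, 4, 5}
Tree: B1–B2, B2–B3
Every bag has size at most 3, so the width is 3 − 1 = 2 and tw(G) ≤ 2. Since 2–1–3–5–4–2 is a cycle in G, G is not acyclic. Forests are exactly the graphs of treewidth ≤ 1, so tw(G) ≥ 2. Hence tw(G) = 2 exactly.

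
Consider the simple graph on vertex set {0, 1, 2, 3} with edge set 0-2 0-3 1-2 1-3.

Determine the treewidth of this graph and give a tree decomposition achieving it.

Every bag has size at most 3, so the width is 3 − 1 = 2 and tw(G) ≤ 2. Since 1–3–0–2–1 is a cycle in G, G is not acyclic. Forests are exactly the graphs of treewidth ≤ 1, so tw(G) ≥ 2. The upper and lower bounds meet at 2, so that is the treewidth.

Treewidth 2.
One such decomposition:
Bags: B1 = {0, 1, 3}  B2 = {0, 1, 2}
Tree: B1–B2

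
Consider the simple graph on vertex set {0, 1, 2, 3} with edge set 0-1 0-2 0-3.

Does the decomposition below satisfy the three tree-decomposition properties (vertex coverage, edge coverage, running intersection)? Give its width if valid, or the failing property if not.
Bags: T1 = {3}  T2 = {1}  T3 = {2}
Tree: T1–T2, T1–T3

A tree decomposition must satisfy three properties: every vertex lies in some bag; for every edge, both endpoints lie together in some bag; and for every vertex, the bags containing it form a connected subtree. Here vertex 0 appears in no bag, so the decomposition is invalid.

No — vertex 0 appears in no bag.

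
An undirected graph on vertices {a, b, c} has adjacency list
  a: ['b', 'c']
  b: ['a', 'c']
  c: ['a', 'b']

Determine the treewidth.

2

A width-2 tree decomposition is:
Bags: B1 = {a, b, c}
Tree: (single bag)
A single bag containing all 3 vertices is trivially a valid decomposition of width 2. For the lower bound, the 3 vertices {a, b, c} are pairwise adjacent, and any tree decomposition puts a clique entirely inside one bag — forcing width ≥ 2. Therefore the treewidth is 2.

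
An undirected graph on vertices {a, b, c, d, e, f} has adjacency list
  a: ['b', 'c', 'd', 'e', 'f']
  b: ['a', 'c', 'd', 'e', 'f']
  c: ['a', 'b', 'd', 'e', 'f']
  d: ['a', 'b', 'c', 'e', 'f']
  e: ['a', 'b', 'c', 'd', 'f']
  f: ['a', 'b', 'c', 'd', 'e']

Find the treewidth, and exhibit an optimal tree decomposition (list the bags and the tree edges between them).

Treewidth 5.
One optimal decomposition is:
Bags: B1 = {a, b, c, d, e, f}
Tree: (single bag)

With just one bag of size 6, the width is 6 − 1 = 5, so tw(G) ≤ 5. On the other hand G contains the 6-clique {a, b, c, d, e, f}. A clique must lie in a single bag of any decomposition, so no decomposition can have width below 5. Therefore the treewidth is 5.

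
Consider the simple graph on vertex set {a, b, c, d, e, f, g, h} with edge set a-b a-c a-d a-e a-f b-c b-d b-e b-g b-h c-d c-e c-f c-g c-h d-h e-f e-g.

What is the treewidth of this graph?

3

A width-3 tree decomposition is:
Bags: B1 = {b, c, e, g}  B2 = {a, b, c, e}  B3 = {a, c, e, f}  B4 = {a, b, c, d}  B5 = {b, c, d, h}
Tree: B1–B2, B2–B3, B2–B4, B4–B5
Each bag holds 4 vertices, so the decomposition has width 3, which upper-bounds the treewidth. For the lower bound, the 4 vertices {a, c, e, f} are pairwise adjacent, and any tree decomposition puts a clique entirely inside one bag — forcing width ≥ 3. The upper and lower bounds meet at 3, so that is the treewidth.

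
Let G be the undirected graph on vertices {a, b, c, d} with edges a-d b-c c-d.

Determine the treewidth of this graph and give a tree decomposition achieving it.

Treewidth 1.
Bags: B1 = {b, c}  B2 = {c, d}  B3 = {a, d}
Tree: B1–B2, B2–B3

Each bag holds 2 vertices, so the decomposition has width 1, which upper-bounds the treewidth. G has an edge, so its treewidth is at least 1. Combining the bounds, tw(G) = 1.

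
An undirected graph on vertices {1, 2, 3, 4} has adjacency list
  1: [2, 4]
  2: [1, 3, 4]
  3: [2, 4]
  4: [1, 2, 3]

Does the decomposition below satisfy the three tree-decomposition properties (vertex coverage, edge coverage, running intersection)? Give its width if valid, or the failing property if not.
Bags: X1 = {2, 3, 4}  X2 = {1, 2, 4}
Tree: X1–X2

Yes; width 2.

Checking the three conditions: (i) the bags cover all of {1, 2, 3, 4}; (ii) for each edge, some bag contains both endpoints; (iii) the bags containing any fixed vertex form a subtree. All hold, so the decomposition is valid with width 3 − 1 = 2.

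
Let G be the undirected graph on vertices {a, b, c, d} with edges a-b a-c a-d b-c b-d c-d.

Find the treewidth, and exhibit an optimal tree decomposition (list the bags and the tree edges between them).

Treewidth 3.
One such decomposition:
Bags: B1 = {a, b, c, d}
Tree: (single bag)

A single bag containing all 4 vertices is trivially a valid decomposition of width 3. On the other hand G contains the 4-clique {a, b, c, d}. A clique must lie in a single bag of any decomposition, so no decomposition can have width below 3. Therefore the treewidth is 3.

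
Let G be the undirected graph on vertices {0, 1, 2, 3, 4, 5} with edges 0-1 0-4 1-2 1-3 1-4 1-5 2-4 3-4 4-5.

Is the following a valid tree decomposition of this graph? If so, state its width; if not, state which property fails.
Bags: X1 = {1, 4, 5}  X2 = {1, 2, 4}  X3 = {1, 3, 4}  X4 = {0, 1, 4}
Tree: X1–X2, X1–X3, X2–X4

Yes; width 2.

Every vertex of G appears in some bag (union = {0, 1, 2, 3, 4, 5}); every edge is covered by a bag; and for each vertex v the set of bags containing v is connected in the bag tree. The decomposition is therefore valid. The largest bag has 3 vertices, so the width is 2.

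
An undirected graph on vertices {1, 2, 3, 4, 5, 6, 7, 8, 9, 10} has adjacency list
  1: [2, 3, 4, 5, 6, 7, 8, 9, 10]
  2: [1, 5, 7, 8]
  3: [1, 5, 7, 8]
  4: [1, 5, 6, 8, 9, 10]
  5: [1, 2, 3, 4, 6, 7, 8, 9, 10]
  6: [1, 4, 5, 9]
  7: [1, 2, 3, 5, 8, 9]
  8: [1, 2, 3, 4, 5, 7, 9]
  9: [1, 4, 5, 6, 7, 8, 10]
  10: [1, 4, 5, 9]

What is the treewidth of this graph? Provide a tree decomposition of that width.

Each bag holds 5 vertices, so the decomposition has width 4, which upper-bounds the treewidth. For the lower bound, the 5 vertices {1, 4, 5, 8, 9} are pairwise adjacent, and any tree decomposition puts a clique entirely inside one bag — forcing width ≥ 4. Combining the bounds, tw(G) = 4.

Treewidth 4.
One such decomposition:
Bags: B1 = {1, 5, 7, 8, 9}  B2 = {1, 4, 5, 8, 9}  B3 = {1, 4, 5, 6, 9}  B4 = {1, 4, 5, 9, 10}  B5 = {1, 3, 5, 7, 8}  B6 = {1, 2, 5, 7, 8}
Tree: B1–B2, B2–B3, B2–B4, B1–B5, B1–B6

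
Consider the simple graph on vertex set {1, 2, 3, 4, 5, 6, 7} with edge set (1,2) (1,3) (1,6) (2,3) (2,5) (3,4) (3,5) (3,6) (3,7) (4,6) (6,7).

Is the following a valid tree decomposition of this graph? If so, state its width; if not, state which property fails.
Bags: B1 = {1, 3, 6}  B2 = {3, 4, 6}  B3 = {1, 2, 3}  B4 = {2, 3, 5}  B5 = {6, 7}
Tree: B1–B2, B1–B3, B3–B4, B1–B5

No — edge (3,7) lies in no bag.

A tree decomposition must satisfy three properties: every vertex lies in some bag; for every edge, both endpoints lie together in some bag; and for every vertex, the bags containing it form a connected subtree. Here edge (3,7) lies in no bag, so the decomposition is invalid.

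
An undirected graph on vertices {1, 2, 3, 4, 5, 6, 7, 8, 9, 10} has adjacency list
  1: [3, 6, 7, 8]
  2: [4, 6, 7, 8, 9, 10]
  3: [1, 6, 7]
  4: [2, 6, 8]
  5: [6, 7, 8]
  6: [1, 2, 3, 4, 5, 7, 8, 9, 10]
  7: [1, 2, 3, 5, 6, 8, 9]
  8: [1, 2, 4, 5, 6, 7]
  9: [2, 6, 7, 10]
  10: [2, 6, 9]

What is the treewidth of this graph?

3

A width-3 tree decomposition is:
Bags: B1 = {2, 6, 7, 8}  B2 = {2, 4, 6, 8}  B3 = {2, 6, 7, 9}  B4 = {5, 6, 7, 8}  B5 = {2, 6, 9, 10}  B6 = {1, 6, 7, 8}  B7 = {1, 3, 6, 7}
Tree: B1–B2, B1–B3, B1–B4, B3–B5, B4–B6, B6–B7
Every bag has size at most 4, so the width is 4 − 1 = 3 and tw(G) ≤ 3. For the lower bound, the 4 vertices {2, 6, 9, 10} are pairwise adjacent, and any tree decomposition puts a clique entirely inside one bag — forcing width ≥ 3. Hence tw(G) = 3 exactly.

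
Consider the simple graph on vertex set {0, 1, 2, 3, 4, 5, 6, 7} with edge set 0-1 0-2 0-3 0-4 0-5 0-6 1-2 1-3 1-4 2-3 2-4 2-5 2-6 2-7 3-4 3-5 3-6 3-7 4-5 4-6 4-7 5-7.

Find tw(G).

A width-4 tree decomposition is:
Bags: B1 = {0, 2, 3, 4, 5}  B2 = {2, 3, 4, 5, 7}  B3 = {0, 2, 3, 4, 6}  B4 = {0, 1, 2, 3, 4}
Tree: B1–B2, B1–B3, B3–B4
Every bag has size at most 5, so the width is 5 − 1 = 4 and tw(G) ≤ 4. On the other hand G contains the 5-clique {0, 1, 2, 3, 4}. A clique must lie in a single bag of any decomposition, so no decomposition can have width below 4. Therefore the treewidth is 4.

4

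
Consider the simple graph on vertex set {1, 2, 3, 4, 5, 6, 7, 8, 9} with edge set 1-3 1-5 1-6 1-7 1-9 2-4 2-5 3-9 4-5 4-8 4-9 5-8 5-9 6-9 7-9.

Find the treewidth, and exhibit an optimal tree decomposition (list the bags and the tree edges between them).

Treewidth 2.
Bags: B1 = {1, 5, 9}  B2 = {1, 6, 9}  B3 = {4, 5, 9}  B4 = {1, 3, 9}  B5 = {4, 5, 8}  B6 = {1, 7, 9}  B7 = {2, 4, 5}
Tree: B1–B2, B1–B3, B1–B4, B3–B5, B4–B6, B5–B7

Each bag holds 3 vertices, so the decomposition has width 2, which upper-bounds the treewidth. Conversely, {4, 5, 8} is a clique of size 3, and the vertices of any clique must share a bag in every tree decomposition; so some bag has ≥ 3 vertices and tw(G) ≥ 2. Therefore the treewidth is 2.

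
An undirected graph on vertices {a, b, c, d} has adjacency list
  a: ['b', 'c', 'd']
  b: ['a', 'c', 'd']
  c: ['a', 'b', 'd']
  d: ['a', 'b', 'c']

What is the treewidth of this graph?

3

A width-3 tree decomposition is:
Bags: B1 = {a, b, c, d}
Tree: (single bag)
A single bag containing all 4 vertices is trivially a valid decomposition of width 3. On the other hand G contains the 4-clique {a, b, c, d}. A clique must lie in a single bag of any decomposition, so no decomposition can have width below 3. Hence tw(G) = 3 exactly.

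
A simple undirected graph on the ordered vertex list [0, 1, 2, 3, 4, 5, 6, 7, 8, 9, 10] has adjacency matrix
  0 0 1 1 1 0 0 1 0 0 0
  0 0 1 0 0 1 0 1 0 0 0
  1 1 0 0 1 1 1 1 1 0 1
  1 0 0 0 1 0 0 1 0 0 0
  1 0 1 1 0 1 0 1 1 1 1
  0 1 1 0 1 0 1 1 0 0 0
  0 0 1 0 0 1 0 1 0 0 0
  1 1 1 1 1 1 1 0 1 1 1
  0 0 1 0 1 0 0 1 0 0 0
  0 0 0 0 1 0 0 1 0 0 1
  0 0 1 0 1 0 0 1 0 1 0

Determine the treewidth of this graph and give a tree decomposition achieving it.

Every bag has size at most 4, so the width is 4 − 1 = 3 and tw(G) ≤ 3. Conversely, {4, 7, 9, 10} is a clique of size 4, and the vertices of any clique must share a bag in every tree decomposition; so some bag has ≥ 4 vertices and tw(G) ≥ 3. The upper and lower bounds meet at 3, so that is the treewidth.

Treewidth 3.
One optimal decomposition is:
Bags: B1 = {2, 4, 7, 8}  B2 = {2, 4, 7, 10}  B3 = {2, 4, 5, 7}  B4 = {0, 2, 4, 7}  B5 = {0, 3, 4, 7}  B6 = {1, 2, 5, 7}  B7 = {4, 7, 9, 10}  B8 = {2, 5, 6, 7}
Tree: B1–B2, B1–B3, B1–B4, B4–B5, B3–B6, B2–B7, B6–B8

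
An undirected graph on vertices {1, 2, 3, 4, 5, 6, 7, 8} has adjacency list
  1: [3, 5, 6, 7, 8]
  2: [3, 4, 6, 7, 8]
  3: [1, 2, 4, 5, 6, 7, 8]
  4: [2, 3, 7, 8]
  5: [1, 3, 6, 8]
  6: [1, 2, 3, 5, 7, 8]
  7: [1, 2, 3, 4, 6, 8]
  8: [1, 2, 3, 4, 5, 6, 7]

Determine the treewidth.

A width-4 tree decomposition is:
Bags: B1 = {1, 3, 6, 7, 8}  B2 = {2, 3, 6, 7, 8}  B3 = {2, 3, 4, 7, 8}  B4 = {1, 3, 5, 6, 8}
Tree: B1–B2, B2–B3, B1–B4
Each bag holds 5 vertices, so the decomposition has width 4, which upper-bounds the treewidth. On the other hand G contains the 5-clique {2, 3, 4, 7, 8}. A clique must lie in a single bag of any decomposition, so no decomposition can have width below 4. The upper and lower bounds meet at 4, so that is the treewidth.

4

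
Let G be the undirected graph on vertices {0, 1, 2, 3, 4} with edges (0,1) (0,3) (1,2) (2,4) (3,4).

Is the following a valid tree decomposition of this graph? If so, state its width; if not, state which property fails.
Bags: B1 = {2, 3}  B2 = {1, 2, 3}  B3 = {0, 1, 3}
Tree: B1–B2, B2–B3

No — vertex 4 appears in no bag.

A tree decomposition must satisfy three properties: every vertex lies in some bag; for every edge, both endpoints lie together in some bag; and for every vertex, the bags containing it form a connected subtree. Here vertex 4 appears in no bag, so the decomposition is invalid.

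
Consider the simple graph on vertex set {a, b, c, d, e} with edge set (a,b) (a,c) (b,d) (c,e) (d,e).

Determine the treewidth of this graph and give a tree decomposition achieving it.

Each bag holds 3 vertices, so the decomposition has width 2, which upper-bounds the treewidth. The edges b–a–c–e–d–b form a cycle, so G is not a tree and its treewidth is at least 2. The upper and lower bounds meet at 2, so that is the treewidth.

Treewidth 2.
One optimal decomposition is:
Bags: B1 = {a, b, c}  B2 = {b, c, e}  B3 = {b, d, e}
Tree: B1–B2, B2–B3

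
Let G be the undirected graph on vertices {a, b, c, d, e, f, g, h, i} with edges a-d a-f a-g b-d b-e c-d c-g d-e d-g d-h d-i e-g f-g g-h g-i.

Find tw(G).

2

A width-2 tree decomposition is:
Bags: B1 = {d, g, h}  B2 = {d, g, i}  B3 = {c, d, g}  B4 = {d, e, g}  B5 = {b, d, e}  B6 = {a, d, g}  B7 = {a, f, g}
Tree: B1–B2, B2–B3, B2–B4, B4–B5, B4–B6, B6–B7
Every bag has size at most 3, so the width is 3 − 1 = 2 and tw(G) ≤ 2. For the lower bound, the 3 vertices {d, g, h} are pairwise adjacent, and any tree decomposition puts a clique entirely inside one bag — forcing width ≥ 2. Combining the bounds, tw(G) = 2.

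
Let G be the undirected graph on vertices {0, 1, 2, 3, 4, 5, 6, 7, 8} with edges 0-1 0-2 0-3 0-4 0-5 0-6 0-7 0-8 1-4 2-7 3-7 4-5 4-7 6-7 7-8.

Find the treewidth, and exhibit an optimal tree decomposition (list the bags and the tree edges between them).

Each bag holds 3 vertices, so the decomposition has width 2, which upper-bounds the treewidth. On the other hand G contains the 3-clique {0, 1, 4}. A clique must lie in a single bag of any decomposition, so no decomposition can have width below 2. Combining the bounds, tw(G) = 2.

Treewidth 2.
One such decomposition:
Bags: B1 = {0, 4, 7}  B2 = {0, 1, 4}  B3 = {0, 4, 5}  B4 = {0, 7, 8}  B5 = {0, 6, 7}  B6 = {0, 3, 7}  B7 = {0, 2, 7}
Tree: B1–B2, B2–B3, B1–B4, B1–B5, B1–B6, B4–B7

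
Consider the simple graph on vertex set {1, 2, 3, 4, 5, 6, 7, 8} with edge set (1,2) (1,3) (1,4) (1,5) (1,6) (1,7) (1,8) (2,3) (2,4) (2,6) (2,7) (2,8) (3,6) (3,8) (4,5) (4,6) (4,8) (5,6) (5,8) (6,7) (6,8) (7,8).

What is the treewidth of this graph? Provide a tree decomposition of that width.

The largest bag has 5 vertices, giving width 4; this decomposition certifies tw(G) ≤ 4. For the lower bound, the 5 vertices {1, 2, 3, 6, 8} are pairwise adjacent, and any tree decomposition puts a clique entirely inside one bag — forcing width ≥ 4. Hence tw(G) = 4 exactly.

Treewidth 4.
Bags: B1 = {1, 2, 3, 6, 8}  B2 = {1, 2, 6, 7, 8}  B3 = {1, 2, 4, 6, 8}  B4 = {1, 4, 5, 6, 8}
Tree: B1–B2, B2–B3, B3–B4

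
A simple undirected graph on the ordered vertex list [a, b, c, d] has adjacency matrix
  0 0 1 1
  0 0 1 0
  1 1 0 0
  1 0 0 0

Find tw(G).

1

A width-1 tree decomposition is:
Bags: B1 = {a, d}  B2 = {a, c}  B3 = {b, c}
Tree: B1–B2, B2–B3
Each bag holds 2 vertices, so the decomposition has width 1, which upper-bounds the treewidth. Since G has at least one edge (e.g. a–d), it is not an edgeless graph, so tw(G) ≥ 1. The upper and lower bounds meet at 1, so that is the treewidth.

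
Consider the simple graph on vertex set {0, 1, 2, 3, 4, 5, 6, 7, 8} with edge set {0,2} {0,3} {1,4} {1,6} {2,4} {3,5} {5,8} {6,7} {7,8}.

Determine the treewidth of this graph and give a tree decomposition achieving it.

Treewidth 2.
One such decomposition:
Bags: B1 = {0, 2, 3}  B2 = {2, 3, 4}  B3 = {1, 3, 4}  B4 = {1, 3, 6}  B5 = {3, 6, 7}  B6 = {3, 7, 8}  B7 = {3, 5, 8}
Tree: B1–B2, B2–B3, B3–B4, B4–B5, B5–B6, B6–B7

Each bag holds 3 vertices, so the decomposition has width 2, which upper-bounds the treewidth. The edges 3–0–2–4–1–6–7–8–5–3 form a cycle, so G is not a tree and its treewidth is at least 2. Combining the bounds, tw(G) = 2.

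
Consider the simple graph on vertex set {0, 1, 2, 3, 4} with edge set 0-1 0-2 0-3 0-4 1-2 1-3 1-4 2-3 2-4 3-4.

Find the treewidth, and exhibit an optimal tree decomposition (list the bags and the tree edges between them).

Treewidth 4.
One such decomposition:
Bags: B1 = {0, 1, 2, 3, 4}
Tree: (single bag)

With just one bag of size 5, the width is 5 − 1 = 4, so tw(G) ≤ 4. On the other hand G contains the 5-clique {0, 1, 2, 3, 4}. A clique must lie in a single bag of any decomposition, so no decomposition can have width below 4. The upper and lower bounds meet at 4, so that is the treewidth.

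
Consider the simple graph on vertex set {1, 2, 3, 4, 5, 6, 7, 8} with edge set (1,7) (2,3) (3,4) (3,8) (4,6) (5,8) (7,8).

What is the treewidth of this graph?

1

A width-1 tree decomposition is:
Bags: B1 = {2, 3}  B2 = {3, 8}  B3 = {7, 8}  B4 = {3, 4}  B5 = {5, 8}  B6 = {1, 7}  B7 = {4, 6}
Tree: B1–B2, B2–B3, B2–B4, B2–B5, B3–B6, B4–B7
The largest bag has 2 vertices, giving width 1; this decomposition certifies tw(G) ≤ 1. Any graph with an edge has treewidth ≥ 1, and G has the edge 3–2. The upper and lower bounds meet at 1, so that is the treewidth.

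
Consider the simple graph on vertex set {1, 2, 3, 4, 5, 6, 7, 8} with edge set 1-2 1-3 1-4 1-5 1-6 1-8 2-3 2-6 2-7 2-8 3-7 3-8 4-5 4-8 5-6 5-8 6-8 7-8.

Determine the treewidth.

A width-3 tree decomposition is:
Bags: B1 = {1, 2, 6, 8}  B2 = {1, 5, 6, 8}  B3 = {1, 2, 3, 8}  B4 = {2, 3, 7, 8}  B5 = {1, 4, 5, 8}
Tree: B1–B2, B1–B3, B3–B4, B2–B5
The largest bag has 4 vertices, giving width 3; this decomposition certifies tw(G) ≤ 3. For the lower bound, the 4 vertices {1, 2, 3, 8} are pairwise adjacent, and any tree decomposition puts a clique entirely inside one bag — forcing width ≥ 3. The upper and lower bounds meet at 3, so that is the treewidth.

3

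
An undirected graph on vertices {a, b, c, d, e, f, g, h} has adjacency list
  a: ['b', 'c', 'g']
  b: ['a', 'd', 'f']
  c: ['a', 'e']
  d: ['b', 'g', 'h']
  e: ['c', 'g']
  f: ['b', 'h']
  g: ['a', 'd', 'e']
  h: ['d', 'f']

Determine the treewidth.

2

A width-2 tree decomposition is:
Bags: B1 = {d, f, h}  B2 = {b, d, f}  B3 = {b, d, g}  B4 = {a, b, g}  B5 = {a, e, g}  B6 = {a, c, e}
Tree: B1–B2, B2–B3, B3–B4, B4–B5, B5–B6
Each bag holds 3 vertices, so the decomposition has width 2, which upper-bounds the treewidth. Since h–f–b–d–h is a cycle in G, G is not acyclic. Forests are exactly the graphs of treewidth ≤ 1, so tw(G) ≥ 2. Hence tw(G) = 2 exactly.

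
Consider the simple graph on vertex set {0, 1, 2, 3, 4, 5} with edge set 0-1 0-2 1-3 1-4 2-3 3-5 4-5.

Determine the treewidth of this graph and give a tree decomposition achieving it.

Treewidth 2.
Bags: B1 = {1, 4, 5}  B2 = {1, 3, 5}  B3 = {0, 1, 3}  B4 = {0, 2, 3}
Tree: B1–B2, B2–B3, B3–B4

The largest bag has 3 vertices, giving width 2; this decomposition certifies tw(G) ≤ 2. Since 4–5–3–1–4 is a cycle in G, G is not acyclic. Forests are exactly the graphs of treewidth ≤ 1, so tw(G) ≥ 2. Hence tw(G) = 2 exactly.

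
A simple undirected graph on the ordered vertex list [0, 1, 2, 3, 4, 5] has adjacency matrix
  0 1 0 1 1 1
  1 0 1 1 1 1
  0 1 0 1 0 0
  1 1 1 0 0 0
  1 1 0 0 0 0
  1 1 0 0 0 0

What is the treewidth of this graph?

2

A width-2 tree decomposition is:
Bags: B1 = {1, 2, 3}  B2 = {0, 1, 3}  B3 = {0, 1, 5}  B4 = {0, 1, 4}
Tree: B1–B2, B2–B3, B3–B4
The largest bag has 3 vertices, giving width 2; this decomposition certifies tw(G) ≤ 2. Conversely, {0, 1, 3} is a clique of size 3, and the vertices of any clique must share a bag in every tree decomposition; so some bag has ≥ 3 vertices and tw(G) ≥ 2. Hence tw(G) = 2 exactly.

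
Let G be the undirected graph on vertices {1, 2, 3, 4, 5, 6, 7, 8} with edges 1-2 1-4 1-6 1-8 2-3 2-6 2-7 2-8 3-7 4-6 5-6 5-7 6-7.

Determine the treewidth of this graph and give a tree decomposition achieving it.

Each bag holds 3 vertices, so the decomposition has width 2, which upper-bounds the treewidth. On the other hand G contains the 3-clique {1, 2, 8}. A clique must lie in a single bag of any decomposition, so no decomposition can have width below 2. Combining the bounds, tw(G) = 2.

Treewidth 2.
One optimal decomposition is:
Bags: B1 = {1, 2, 6}  B2 = {1, 2, 8}  B3 = {2, 6, 7}  B4 = {1, 4, 6}  B5 = {5, 6, 7}  B6 = {2, 3, 7}
Tree: B1–B2, B1–B3, B1–B4, B3–B5, B3–B6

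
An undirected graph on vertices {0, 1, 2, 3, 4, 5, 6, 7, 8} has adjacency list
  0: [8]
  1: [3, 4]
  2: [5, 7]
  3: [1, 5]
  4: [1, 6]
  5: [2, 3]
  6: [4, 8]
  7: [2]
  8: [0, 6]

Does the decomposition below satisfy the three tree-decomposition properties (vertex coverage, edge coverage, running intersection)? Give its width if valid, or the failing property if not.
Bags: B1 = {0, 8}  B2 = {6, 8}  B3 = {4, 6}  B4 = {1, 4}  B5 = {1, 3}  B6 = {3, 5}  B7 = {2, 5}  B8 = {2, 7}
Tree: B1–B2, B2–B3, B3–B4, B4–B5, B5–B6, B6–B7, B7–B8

Every vertex of G appears in some bag (union = {0, 1, 2, 3, 4, 5, 6, 7, 8}); every edge is covered by a bag; and for each vertex v the set of bags containing v is connected in the bag tree. The decomposition is therefore valid. The largest bag has 2 vertices, so the width is 1.

Yes; width 1.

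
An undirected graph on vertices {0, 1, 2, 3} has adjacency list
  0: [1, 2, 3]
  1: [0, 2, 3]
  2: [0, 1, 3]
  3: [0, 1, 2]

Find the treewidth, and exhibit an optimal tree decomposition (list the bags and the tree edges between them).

Treewidth 3.
Bags: B1 = {0, 1, 2, 3}
Tree: (single bag)

A single bag containing all 4 vertices is trivially a valid decomposition of width 3. On the other hand G contains the 4-clique {0, 1, 2, 3}. A clique must lie in a single bag of any decomposition, so no decomposition can have width below 3. Combining the bounds, tw(G) = 3.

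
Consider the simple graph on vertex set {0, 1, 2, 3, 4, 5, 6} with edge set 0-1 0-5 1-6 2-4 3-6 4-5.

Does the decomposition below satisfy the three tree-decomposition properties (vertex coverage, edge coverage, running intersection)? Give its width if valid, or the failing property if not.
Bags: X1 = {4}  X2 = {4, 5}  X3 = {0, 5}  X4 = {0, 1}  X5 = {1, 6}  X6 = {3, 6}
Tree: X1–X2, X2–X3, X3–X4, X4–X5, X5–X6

A tree decomposition must satisfy three properties: every vertex lies in some bag; for every edge, both endpoints lie together in some bag; and for every vertex, the bags containing it form a connected subtree. Here vertex 2 appears in no bag, so the decomposition is invalid.

No — vertex 2 appears in no bag.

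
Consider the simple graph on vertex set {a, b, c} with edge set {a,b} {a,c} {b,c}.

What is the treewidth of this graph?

A width-2 tree decomposition is:
Bags: B1 = {a, b, c}
Tree: (single bag)
With just one bag of size 3, the width is 3 − 1 = 2, so tw(G) ≤ 2. On the other hand G contains the 3-clique {a, b, c}. A clique must lie in a single bag of any decomposition, so no decomposition can have width below 2. Therefore the treewidth is 2.

2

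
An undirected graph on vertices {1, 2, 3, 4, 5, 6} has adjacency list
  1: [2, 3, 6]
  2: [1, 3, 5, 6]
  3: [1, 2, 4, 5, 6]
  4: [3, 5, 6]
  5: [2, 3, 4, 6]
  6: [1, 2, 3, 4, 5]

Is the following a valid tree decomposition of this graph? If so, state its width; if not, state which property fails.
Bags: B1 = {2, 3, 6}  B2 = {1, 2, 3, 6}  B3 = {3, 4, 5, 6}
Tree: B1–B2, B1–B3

No — edge (5,2) lies in no bag.

A tree decomposition must satisfy three properties: every vertex lies in some bag; for every edge, both endpoints lie together in some bag; and for every vertex, the bags containing it form a connected subtree. Here edge (5,2) lies in no bag, so the decomposition is invalid.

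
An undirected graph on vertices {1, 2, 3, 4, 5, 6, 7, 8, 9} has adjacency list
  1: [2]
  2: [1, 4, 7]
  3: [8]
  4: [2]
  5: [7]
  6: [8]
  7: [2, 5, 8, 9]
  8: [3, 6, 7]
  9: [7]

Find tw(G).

A width-1 tree decomposition is:
Bags: B1 = {5, 7}  B2 = {2, 7}  B3 = {7, 8}  B4 = {1, 2}  B5 = {2, 4}  B6 = {3, 8}  B7 = {6, 8}  B8 = {7, 9}
Tree: B1–B2, B2–B3, B2–B4, B4–B5, B3–B6, B3–B7, B3–B8
Every bag has size at most 2, so the width is 2 − 1 = 1 and tw(G) ≤ 1. Since G has at least one edge (e.g. 7–5), it is not an edgeless graph, so tw(G) ≥ 1. The upper and lower bounds meet at 1, so that is the treewidth.

1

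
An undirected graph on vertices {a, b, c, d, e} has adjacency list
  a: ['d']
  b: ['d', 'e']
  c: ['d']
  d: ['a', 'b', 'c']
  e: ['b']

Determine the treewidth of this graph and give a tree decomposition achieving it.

The largest bag has 2 vertices, giving width 1; this decomposition certifies tw(G) ≤ 1. Any graph with an edge has treewidth ≥ 1, and G has the edge c–d. Therefore the treewidth is 1.

Treewidth 1.
Bags: B1 = {c, d}  B2 = {b, d}  B3 = {a, d}  B4 = {b, e}
Tree: B1–B2, B1–B3, B2–B4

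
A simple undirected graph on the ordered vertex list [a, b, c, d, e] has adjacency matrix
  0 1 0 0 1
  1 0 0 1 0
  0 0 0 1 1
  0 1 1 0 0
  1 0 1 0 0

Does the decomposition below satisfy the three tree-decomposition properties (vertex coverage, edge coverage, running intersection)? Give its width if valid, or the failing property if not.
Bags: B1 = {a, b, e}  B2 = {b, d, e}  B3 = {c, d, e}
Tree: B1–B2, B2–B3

Checking the three conditions: (i) the bags cover all of {a, b, c, d, e}; (ii) for each edge, some bag contains both endpoints; (iii) the bags containing any fixed vertex form a subtree. All hold, so the decomposition is valid with width 3 − 1 = 2.

Yes; width 2.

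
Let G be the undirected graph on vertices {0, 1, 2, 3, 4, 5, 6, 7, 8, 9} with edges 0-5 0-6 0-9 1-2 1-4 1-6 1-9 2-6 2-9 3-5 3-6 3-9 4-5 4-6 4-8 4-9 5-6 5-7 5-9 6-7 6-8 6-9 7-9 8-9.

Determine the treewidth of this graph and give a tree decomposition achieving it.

The largest bag has 4 vertices, giving width 3; this decomposition certifies tw(G) ≤ 3. For the lower bound, the 4 vertices {4, 6, 8, 9} are pairwise adjacent, and any tree decomposition puts a clique entirely inside one bag — forcing width ≥ 3. Therefore the treewidth is 3.

Treewidth 3.
One optimal decomposition is:
Bags: B1 = {4, 6, 8, 9}  B2 = {4, 5, 6, 9}  B3 = {1, 4, 6, 9}  B4 = {5, 6, 7, 9}  B5 = {1, 2, 6, 9}  B6 = {3, 5, 6, 9}  B7 = {0, 5, 6, 9}
Tree: B1–B2, B1–B3, B2–B4, B3–B5, B4–B6, B6–B7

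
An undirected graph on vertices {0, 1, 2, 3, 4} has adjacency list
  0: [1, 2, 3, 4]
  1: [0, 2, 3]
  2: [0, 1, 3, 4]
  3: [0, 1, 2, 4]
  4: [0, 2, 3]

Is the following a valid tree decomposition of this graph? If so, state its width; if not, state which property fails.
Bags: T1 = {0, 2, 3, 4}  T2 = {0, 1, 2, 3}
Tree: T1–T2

Yes; width 3.

Vertex coverage: the bags together contain {0, 1, 2, 3, 4}, the full vertex set. Edge coverage: each edge of G has both endpoints in at least one bag. Running intersection: for every vertex, the bags containing it form a connected subtree. All three properties hold, so this is a valid tree decomposition of width max|bag| − 1 = 3, and hence tw(G) ≤ 3.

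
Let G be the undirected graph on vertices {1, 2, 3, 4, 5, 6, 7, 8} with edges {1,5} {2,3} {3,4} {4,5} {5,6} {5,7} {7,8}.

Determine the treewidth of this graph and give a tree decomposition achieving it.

Treewidth 1.
One optimal decomposition is:
Bags: B1 = {4, 5}  B2 = {5, 6}  B3 = {5, 7}  B4 = {1, 5}  B5 = {7, 8}  B6 = {3, 4}  B7 = {2, 3}
Tree: B1–B2, B2–B3, B3–B4, B3–B5, B1–B6, B6–B7

Each bag holds 2 vertices, so the decomposition has width 1, which upper-bounds the treewidth. Since G has at least one edge (e.g. 5–4), it is not an edgeless graph, so tw(G) ≥ 1. The upper and lower bounds meet at 1, so that is the treewidth.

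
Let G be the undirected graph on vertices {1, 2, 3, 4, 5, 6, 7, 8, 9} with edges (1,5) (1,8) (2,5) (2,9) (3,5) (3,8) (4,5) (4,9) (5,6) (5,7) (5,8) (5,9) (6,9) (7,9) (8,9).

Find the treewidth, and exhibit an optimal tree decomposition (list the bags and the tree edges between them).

Every bag has size at most 3, so the width is 3 − 1 = 2 and tw(G) ≤ 2. On the other hand G contains the 3-clique {1, 5, 8}. A clique must lie in a single bag of any decomposition, so no decomposition can have width below 2. Hence tw(G) = 2 exactly.

Treewidth 2.
One such decomposition:
Bags: B1 = {5, 8, 9}  B2 = {1, 5, 8}  B3 = {4, 5, 9}  B4 = {3, 5, 8}  B5 = {2, 5, 9}  B6 = {5, 6, 9}  B7 = {5, 7, 9}
Tree: B1–B2, B1–B3, B1–B4, B1–B5, B3–B6, B6–B7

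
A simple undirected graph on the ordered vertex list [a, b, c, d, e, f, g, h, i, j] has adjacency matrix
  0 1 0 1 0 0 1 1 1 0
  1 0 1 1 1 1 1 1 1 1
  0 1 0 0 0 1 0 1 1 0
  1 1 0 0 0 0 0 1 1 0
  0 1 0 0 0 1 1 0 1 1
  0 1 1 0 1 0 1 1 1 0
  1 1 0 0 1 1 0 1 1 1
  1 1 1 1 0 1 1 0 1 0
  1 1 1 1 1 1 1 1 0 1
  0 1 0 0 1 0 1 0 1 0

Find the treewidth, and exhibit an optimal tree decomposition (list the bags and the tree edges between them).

Every bag has size at most 5, so the width is 5 − 1 = 4 and tw(G) ≤ 4. On the other hand G contains the 5-clique {a, b, d, h, i}. A clique must lie in a single bag of any decomposition, so no decomposition can have width below 4. Hence tw(G) = 4 exactly.

Treewidth 4.
One optimal decomposition is:
Bags: B1 = {b, f, g, h, i}  B2 = {b, c, f, h, i}  B3 = {a, b, g, h, i}  B4 = {b, e, f, g, i}  B5 = {b, e, g, i, j}  B6 = {a, b, d, h, i}
Tree: B1–B2, B1–B3, B1–B4, B4–B5, B3–B6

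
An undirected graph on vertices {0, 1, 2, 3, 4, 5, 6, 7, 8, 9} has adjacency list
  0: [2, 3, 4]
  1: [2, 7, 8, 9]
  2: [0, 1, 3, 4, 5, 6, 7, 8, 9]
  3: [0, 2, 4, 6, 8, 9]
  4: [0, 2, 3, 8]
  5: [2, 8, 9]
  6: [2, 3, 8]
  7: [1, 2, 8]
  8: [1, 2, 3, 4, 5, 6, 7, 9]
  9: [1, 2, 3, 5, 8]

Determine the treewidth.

3

A width-3 tree decomposition is:
Bags: B1 = {2, 3, 8, 9}  B2 = {1, 2, 8, 9}  B3 = {2, 3, 4, 8}  B4 = {2, 3, 6, 8}  B5 = {2, 5, 8, 9}  B6 = {0, 2, 3, 4}  B7 = {1, 2, 7, 8}
Tree: B1–B2, B1–B3, B1–B4, B1–B5, B3–B6, B2–B7
Every bag has size at most 4, so the width is 4 − 1 = 3 and tw(G) ≤ 3. For the lower bound, the 4 vertices {0, 2, 3, 4} are pairwise adjacent, and any tree decomposition puts a clique entirely inside one bag — forcing width ≥ 3. Combining the bounds, tw(G) = 3.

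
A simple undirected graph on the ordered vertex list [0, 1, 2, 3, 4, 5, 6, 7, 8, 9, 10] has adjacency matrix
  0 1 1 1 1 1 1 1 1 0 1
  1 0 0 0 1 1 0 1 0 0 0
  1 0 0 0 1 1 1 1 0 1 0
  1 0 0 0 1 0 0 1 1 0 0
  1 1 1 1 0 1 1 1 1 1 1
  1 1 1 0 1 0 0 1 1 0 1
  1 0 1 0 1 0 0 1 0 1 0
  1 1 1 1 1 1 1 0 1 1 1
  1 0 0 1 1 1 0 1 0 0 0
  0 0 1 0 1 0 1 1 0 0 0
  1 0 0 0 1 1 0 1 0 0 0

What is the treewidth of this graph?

4

A width-4 tree decomposition is:
Bags: B1 = {0, 2, 4, 5, 7}  B2 = {0, 2, 4, 6, 7}  B3 = {0, 4, 5, 7, 8}  B4 = {0, 4, 5, 7, 10}  B5 = {0, 3, 4, 7, 8}  B6 = {2, 4, 6, 7, 9}  B7 = {0, 1, 4, 5, 7}
Tree: B1–B2, B1–B3, B1–B4, B3–B5, B2–B6, B4–B7
Every bag has size at most 5, so the width is 5 − 1 = 4 and tw(G) ≤ 4. On the other hand G contains the 5-clique {0, 3, 4, 7, 8}. A clique must lie in a single bag of any decomposition, so no decomposition can have width below 4. The upper and lower bounds meet at 4, so that is the treewidth.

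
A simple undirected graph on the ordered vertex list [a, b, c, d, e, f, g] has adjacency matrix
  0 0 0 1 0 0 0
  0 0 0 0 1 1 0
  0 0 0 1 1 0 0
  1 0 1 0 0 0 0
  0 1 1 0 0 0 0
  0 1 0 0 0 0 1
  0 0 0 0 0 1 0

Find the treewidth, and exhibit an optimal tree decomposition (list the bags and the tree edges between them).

Every bag has size at most 2, so the width is 2 − 1 = 1 and tw(G) ≤ 1. G has an edge, so its treewidth is at least 1. Hence tw(G) = 1 exactly.

Treewidth 1.
Bags: B1 = {a, d}  B2 = {c, d}  B3 = {c, e}  B4 = {b, e}  B5 = {b, f}  B6 = {f, g}
Tree: B1–B2, B2–B3, B3–B4, B4–B5, B5–B6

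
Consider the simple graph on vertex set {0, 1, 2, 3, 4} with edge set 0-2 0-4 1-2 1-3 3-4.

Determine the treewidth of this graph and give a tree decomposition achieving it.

The largest bag has 3 vertices, giving width 2; this decomposition certifies tw(G) ≤ 2. The edges 3–1–2–0–4–3 form a cycle, so G is not a tree and its treewidth is at least 2. Hence tw(G) = 2 exactly.

Treewidth 2.
One such decomposition:
Bags: B1 = {1, 2, 3}  B2 = {0, 2, 3}  B3 = {0, 3, 4}
Tree: B1–B2, B2–B3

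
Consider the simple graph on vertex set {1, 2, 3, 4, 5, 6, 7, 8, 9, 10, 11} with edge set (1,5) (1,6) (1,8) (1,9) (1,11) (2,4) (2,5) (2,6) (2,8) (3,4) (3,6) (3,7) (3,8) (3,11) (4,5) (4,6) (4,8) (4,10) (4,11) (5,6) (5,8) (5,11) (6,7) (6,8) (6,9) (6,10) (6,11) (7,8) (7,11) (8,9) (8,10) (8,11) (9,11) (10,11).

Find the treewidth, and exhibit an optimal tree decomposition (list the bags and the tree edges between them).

Treewidth 4.
One optimal decomposition is:
Bags: B1 = {1, 5, 6, 8, 11}  B2 = {4, 5, 6, 8, 11}  B3 = {4, 6, 8, 10, 11}  B4 = {2, 4, 5, 6, 8}  B5 = {3, 4, 6, 8, 11}  B6 = {3, 6, 7, 8, 11}  B7 = {1, 6, 8, 9, 11}
Tree: B1–B2, B2–B3, B2–B4, B3–B5, B5–B6, B1–B7

Every bag has size at most 5, so the width is 5 − 1 = 4 and tw(G) ≤ 4. On the other hand G contains the 5-clique {2, 4, 5, 6, 8}. A clique must lie in a single bag of any decomposition, so no decomposition can have width below 4. The upper and lower bounds meet at 4, so that is the treewidth.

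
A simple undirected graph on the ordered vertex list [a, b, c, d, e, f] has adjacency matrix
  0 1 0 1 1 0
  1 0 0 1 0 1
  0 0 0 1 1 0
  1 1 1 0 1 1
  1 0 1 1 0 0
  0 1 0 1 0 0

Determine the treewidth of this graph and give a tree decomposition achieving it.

Treewidth 2.
One optimal decomposition is:
Bags: B1 = {a, d, e}  B2 = {a, b, d}  B3 = {c, d, e}  B4 = {b, d, f}
Tree: B1–B2, B1–B3, B2–B4

Every bag has size at most 3, so the width is 3 − 1 = 2 and tw(G) ≤ 2. On the other hand G contains the 3-clique {c, d, e}. A clique must lie in a single bag of any decomposition, so no decomposition can have width below 2. The upper and lower bounds meet at 2, so that is the treewidth.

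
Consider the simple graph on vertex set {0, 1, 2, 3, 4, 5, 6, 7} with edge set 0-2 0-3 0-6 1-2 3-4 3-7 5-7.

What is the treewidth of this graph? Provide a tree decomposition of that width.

Every bag has size at most 2, so the width is 2 − 1 = 1 and tw(G) ≤ 1. Since G has at least one edge (e.g. 7–3), it is not an edgeless graph, so tw(G) ≥ 1. The upper and lower bounds meet at 1, so that is the treewidth.

Treewidth 1.
One optimal decomposition is:
Bags: B1 = {3, 7}  B2 = {0, 3}  B3 = {5, 7}  B4 = {3, 4}  B5 = {0, 6}  B6 = {0, 2}  B7 = {1, 2}
Tree: B1–B2, B1–B3, B2–B4, B2–B5, B5–B6, B6–B7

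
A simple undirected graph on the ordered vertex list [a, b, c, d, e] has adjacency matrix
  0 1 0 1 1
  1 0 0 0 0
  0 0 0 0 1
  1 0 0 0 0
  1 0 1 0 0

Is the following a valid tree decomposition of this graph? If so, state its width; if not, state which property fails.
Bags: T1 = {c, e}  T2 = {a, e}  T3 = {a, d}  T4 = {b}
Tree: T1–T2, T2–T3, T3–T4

A tree decomposition must satisfy three properties: every vertex lies in some bag; for every edge, both endpoints lie together in some bag; and for every vertex, the bags containing it form a connected subtree. Here edge (a,b) lies in no bag, so the decomposition is invalid.

No — edge (a,b) lies in no bag.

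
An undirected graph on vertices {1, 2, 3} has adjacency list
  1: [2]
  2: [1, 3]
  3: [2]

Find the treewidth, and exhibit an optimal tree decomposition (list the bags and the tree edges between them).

The largest bag has 2 vertices, giving width 1; this decomposition certifies tw(G) ≤ 1. Since G has at least one edge (e.g. 2–1), it is not an edgeless graph, so tw(G) ≥ 1. Hence tw(G) = 1 exactly.

Treewidth 1.
One optimal decomposition is:
Bags: B1 = {1, 2}  B2 = {2, 3}
Tree: B1–B2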